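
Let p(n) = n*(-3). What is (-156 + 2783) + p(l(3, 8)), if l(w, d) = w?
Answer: 2618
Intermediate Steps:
p(n) = -3*n
(-156 + 2783) + p(l(3, 8)) = (-156 + 2783) - 3*3 = 2627 - 9 = 2618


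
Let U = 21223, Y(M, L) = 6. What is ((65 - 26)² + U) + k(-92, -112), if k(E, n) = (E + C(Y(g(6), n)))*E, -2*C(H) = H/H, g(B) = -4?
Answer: 31254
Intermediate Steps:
C(H) = -½ (C(H) = -H/(2*H) = -½*1 = -½)
k(E, n) = E*(-½ + E) (k(E, n) = (E - ½)*E = (-½ + E)*E = E*(-½ + E))
((65 - 26)² + U) + k(-92, -112) = ((65 - 26)² + 21223) - 92*(-½ - 92) = (39² + 21223) - 92*(-185/2) = (1521 + 21223) + 8510 = 22744 + 8510 = 31254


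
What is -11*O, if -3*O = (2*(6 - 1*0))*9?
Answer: 396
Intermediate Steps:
O = -36 (O = -2*(6 - 1*0)*9/3 = -2*(6 + 0)*9/3 = -2*6*9/3 = -4*9 = -1/3*108 = -36)
-11*O = -11*(-36) = 396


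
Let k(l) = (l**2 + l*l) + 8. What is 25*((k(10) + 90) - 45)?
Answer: 6325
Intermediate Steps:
k(l) = 8 + 2*l**2 (k(l) = (l**2 + l**2) + 8 = 2*l**2 + 8 = 8 + 2*l**2)
25*((k(10) + 90) - 45) = 25*(((8 + 2*10**2) + 90) - 45) = 25*(((8 + 2*100) + 90) - 45) = 25*(((8 + 200) + 90) - 45) = 25*((208 + 90) - 45) = 25*(298 - 45) = 25*253 = 6325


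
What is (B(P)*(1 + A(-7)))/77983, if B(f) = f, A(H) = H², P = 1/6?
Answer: 25/233949 ≈ 0.00010686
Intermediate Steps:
P = ⅙ ≈ 0.16667
(B(P)*(1 + A(-7)))/77983 = ((1 + (-7)²)/6)/77983 = ((1 + 49)/6)*(1/77983) = ((⅙)*50)*(1/77983) = (25/3)*(1/77983) = 25/233949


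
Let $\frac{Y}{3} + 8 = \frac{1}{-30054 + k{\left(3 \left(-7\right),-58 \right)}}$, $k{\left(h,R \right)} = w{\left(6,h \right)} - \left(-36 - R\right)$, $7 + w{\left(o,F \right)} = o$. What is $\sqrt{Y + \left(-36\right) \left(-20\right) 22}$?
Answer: $\frac{\sqrt{14307563602833}}{30077} \approx 125.76$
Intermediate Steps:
$w{\left(o,F \right)} = -7 + o$
$k{\left(h,R \right)} = 35 + R$ ($k{\left(h,R \right)} = \left(-7 + 6\right) - \left(-36 - R\right) = -1 + \left(36 + R\right) = 35 + R$)
$Y = - \frac{721851}{30077}$ ($Y = -24 + \frac{3}{-30054 + \left(35 - 58\right)} = -24 + \frac{3}{-30054 - 23} = -24 + \frac{3}{-30077} = -24 + 3 \left(- \frac{1}{30077}\right) = -24 - \frac{3}{30077} = - \frac{721851}{30077} \approx -24.0$)
$\sqrt{Y + \left(-36\right) \left(-20\right) 22} = \sqrt{- \frac{721851}{30077} + \left(-36\right) \left(-20\right) 22} = \sqrt{- \frac{721851}{30077} + 720 \cdot 22} = \sqrt{- \frac{721851}{30077} + 15840} = \sqrt{\frac{475697829}{30077}} = \frac{\sqrt{14307563602833}}{30077}$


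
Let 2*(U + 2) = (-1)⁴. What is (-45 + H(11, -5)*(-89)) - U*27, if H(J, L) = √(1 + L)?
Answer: -9/2 - 178*I ≈ -4.5 - 178.0*I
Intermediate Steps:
U = -3/2 (U = -2 + (½)*(-1)⁴ = -2 + (½)*1 = -2 + ½ = -3/2 ≈ -1.5000)
(-45 + H(11, -5)*(-89)) - U*27 = (-45 + √(1 - 5)*(-89)) - (-3)*27/2 = (-45 + √(-4)*(-89)) - 1*(-81/2) = (-45 + (2*I)*(-89)) + 81/2 = (-45 - 178*I) + 81/2 = -9/2 - 178*I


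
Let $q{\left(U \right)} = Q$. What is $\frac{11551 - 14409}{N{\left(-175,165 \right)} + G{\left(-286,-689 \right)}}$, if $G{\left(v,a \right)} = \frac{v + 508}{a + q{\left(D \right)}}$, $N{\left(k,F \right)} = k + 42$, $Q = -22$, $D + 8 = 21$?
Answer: $\frac{677346}{31595} \approx 21.438$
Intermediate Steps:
$D = 13$ ($D = -8 + 21 = 13$)
$q{\left(U \right)} = -22$
$N{\left(k,F \right)} = 42 + k$
$G{\left(v,a \right)} = \frac{508 + v}{-22 + a}$ ($G{\left(v,a \right)} = \frac{v + 508}{a - 22} = \frac{508 + v}{-22 + a}$)
$\frac{11551 - 14409}{N{\left(-175,165 \right)} + G{\left(-286,-689 \right)}} = \frac{11551 - 14409}{\left(42 - 175\right) + \frac{508 - 286}{-22 - 689}} = - \frac{2858}{-133 + \frac{1}{-711} \cdot 222} = - \frac{2858}{-133 - \frac{74}{237}} = - \frac{2858}{- \frac{31595}{237}} = \left(-2858\right) \left(- \frac{237}{31595}\right) = \frac{677346}{31595}$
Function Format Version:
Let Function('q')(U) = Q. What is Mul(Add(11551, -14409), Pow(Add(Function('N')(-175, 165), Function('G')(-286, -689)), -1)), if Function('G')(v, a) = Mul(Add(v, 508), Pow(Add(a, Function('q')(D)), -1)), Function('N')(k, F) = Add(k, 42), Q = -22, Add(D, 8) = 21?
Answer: Rational(677346, 31595) ≈ 21.438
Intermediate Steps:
D = 13 (D = Add(-8, 21) = 13)
Function('q')(U) = -22
Function('N')(k, F) = Add(42, k)
Function('G')(v, a) = Mul(Pow(Add(-22, a), -1), Add(508, v)) (Function('G')(v, a) = Mul(Add(v, 508), Pow(Add(a, -22), -1)) = Mul(Add(508, v), Pow(Add(-22, a), -1)) = Mul(Pow(Add(-22, a), -1), Add(508, v)))
Mul(Add(11551, -14409), Pow(Add(Function('N')(-175, 165), Function('G')(-286, -689)), -1)) = Mul(Add(11551, -14409), Pow(Add(Add(42, -175), Mul(Pow(Add(-22, -689), -1), Add(508, -286))), -1)) = Mul(-2858, Pow(Add(-133, Mul(Pow(-711, -1), 222)), -1)) = Mul(-2858, Pow(Add(-133, Mul(Rational(-1, 711), 222)), -1)) = Mul(-2858, Pow(Add(-133, Rational(-74, 237)), -1)) = Mul(-2858, Pow(Rational(-31595, 237), -1)) = Mul(-2858, Rational(-237, 31595)) = Rational(677346, 31595)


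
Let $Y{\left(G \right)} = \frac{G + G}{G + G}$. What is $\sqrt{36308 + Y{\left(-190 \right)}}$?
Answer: $7 \sqrt{741} \approx 190.55$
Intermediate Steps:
$Y{\left(G \right)} = 1$ ($Y{\left(G \right)} = \frac{2 G}{2 G} = 2 G \frac{1}{2 G} = 1$)
$\sqrt{36308 + Y{\left(-190 \right)}} = \sqrt{36308 + 1} = \sqrt{36309} = 7 \sqrt{741}$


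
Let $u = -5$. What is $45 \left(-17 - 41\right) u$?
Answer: $13050$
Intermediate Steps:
$45 \left(-17 - 41\right) u = 45 \left(-17 - 41\right) \left(-5\right) = 45 \left(-58\right) \left(-5\right) = \left(-2610\right) \left(-5\right) = 13050$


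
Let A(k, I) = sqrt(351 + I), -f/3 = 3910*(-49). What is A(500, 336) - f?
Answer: -574770 + sqrt(687) ≈ -5.7474e+5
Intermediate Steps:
f = 574770 (f = -11730*(-49) = -3*(-191590) = 574770)
A(500, 336) - f = sqrt(351 + 336) - 1*574770 = sqrt(687) - 574770 = -574770 + sqrt(687)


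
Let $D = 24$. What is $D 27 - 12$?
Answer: $636$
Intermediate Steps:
$D 27 - 12 = 24 \cdot 27 - 12 = 648 - 12 = 636$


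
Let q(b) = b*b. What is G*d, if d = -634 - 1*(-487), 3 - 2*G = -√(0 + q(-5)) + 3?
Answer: -735/2 ≈ -367.50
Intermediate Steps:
q(b) = b²
G = 5/2 (G = 3/2 - (-√(0 + (-5)²) + 3)/2 = 3/2 - (-√(0 + 25) + 3)/2 = 3/2 - (-√25 + 3)/2 = 3/2 - (-1*5 + 3)/2 = 3/2 - (-5 + 3)/2 = 3/2 - ½*(-2) = 3/2 + 1 = 5/2 ≈ 2.5000)
d = -147 (d = -634 + 487 = -147)
G*d = (5/2)*(-147) = -735/2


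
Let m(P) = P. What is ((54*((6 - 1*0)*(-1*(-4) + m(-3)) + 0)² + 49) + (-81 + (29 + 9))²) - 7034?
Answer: -3192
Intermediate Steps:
((54*((6 - 1*0)*(-1*(-4) + m(-3)) + 0)² + 49) + (-81 + (29 + 9))²) - 7034 = ((54*((6 - 1*0)*(-1*(-4) - 3) + 0)² + 49) + (-81 + (29 + 9))²) - 7034 = ((54*((6 + 0)*(4 - 3) + 0)² + 49) + (-81 + 38)²) - 7034 = ((54*(6*1 + 0)² + 49) + (-43)²) - 7034 = ((54*(6 + 0)² + 49) + 1849) - 7034 = ((54*6² + 49) + 1849) - 7034 = ((54*36 + 49) + 1849) - 7034 = ((1944 + 49) + 1849) - 7034 = (1993 + 1849) - 7034 = 3842 - 7034 = -3192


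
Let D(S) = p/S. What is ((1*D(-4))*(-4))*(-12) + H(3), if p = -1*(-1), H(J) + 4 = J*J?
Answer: -7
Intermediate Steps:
H(J) = -4 + J² (H(J) = -4 + J*J = -4 + J²)
p = 1
D(S) = 1/S
((1*D(-4))*(-4))*(-12) + H(3) = ((1/(-4))*(-4))*(-12) + (-4 + 3²) = ((1*(-¼))*(-4))*(-12) + (-4 + 9) = -¼*(-4)*(-12) + 5 = 1*(-12) + 5 = -12 + 5 = -7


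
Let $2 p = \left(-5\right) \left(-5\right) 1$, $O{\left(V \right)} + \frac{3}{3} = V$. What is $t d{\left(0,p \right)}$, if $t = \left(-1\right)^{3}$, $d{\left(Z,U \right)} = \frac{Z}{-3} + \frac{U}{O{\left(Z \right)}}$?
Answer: $\frac{25}{2} \approx 12.5$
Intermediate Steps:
$O{\left(V \right)} = -1 + V$
$p = \frac{25}{2}$ ($p = \frac{\left(-5\right) \left(-5\right) 1}{2} = \frac{25 \cdot 1}{2} = \frac{1}{2} \cdot 25 = \frac{25}{2} \approx 12.5$)
$d{\left(Z,U \right)} = - \frac{Z}{3} + \frac{U}{-1 + Z}$ ($d{\left(Z,U \right)} = \frac{Z}{-3} + \frac{U}{-1 + Z} = Z \left(- \frac{1}{3}\right) + \frac{U}{-1 + Z} = - \frac{Z}{3} + \frac{U}{-1 + Z}$)
$t = -1$
$t d{\left(0,p \right)} = - \frac{\frac{25}{2} - 0 \left(-1 + 0\right)}{-1 + 0} = - \frac{\frac{25}{2} - 0 \left(-1\right)}{-1} = - \left(-1\right) \left(\frac{25}{2} + 0\right) = - \frac{\left(-1\right) 25}{2} = \left(-1\right) \left(- \frac{25}{2}\right) = \frac{25}{2}$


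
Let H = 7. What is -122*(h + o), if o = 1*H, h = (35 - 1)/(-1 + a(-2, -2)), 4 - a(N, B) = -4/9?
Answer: -63806/31 ≈ -2058.3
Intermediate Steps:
a(N, B) = 40/9 (a(N, B) = 4 - (-4)/9 = 4 - 1*(-4/9) = 4 + 4/9 = 40/9)
h = 306/31 (h = (35 - 1)/(-1 + 40/9) = 34/(31/9) = 34*(9/31) = 306/31 ≈ 9.8710)
o = 7 (o = 1*7 = 7)
-122*(h + o) = -122*(306/31 + 7) = -122*523/31 = -63806/31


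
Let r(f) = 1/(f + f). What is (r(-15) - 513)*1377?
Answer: -7064469/10 ≈ -7.0645e+5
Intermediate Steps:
r(f) = 1/(2*f)
(r(-15) - 513)*1377 = ((½)/(-15) - 513)*1377 = ((½)*(-1/15) - 513)*1377 = (-1/30 - 513)*1377 = -15391/30*1377 = -7064469/10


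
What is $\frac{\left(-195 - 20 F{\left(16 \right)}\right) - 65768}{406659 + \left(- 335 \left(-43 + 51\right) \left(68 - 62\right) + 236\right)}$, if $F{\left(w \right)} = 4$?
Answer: $- \frac{66043}{390815} \approx -0.16899$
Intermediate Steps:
$\frac{\left(-195 - 20 F{\left(16 \right)}\right) - 65768}{406659 + \left(- 335 \left(-43 + 51\right) \left(68 - 62\right) + 236\right)} = \frac{\left(-195 - 80\right) - 65768}{406659 + \left(- 335 \left(-43 + 51\right) \left(68 - 62\right) + 236\right)} = \frac{\left(-195 - 80\right) - 65768}{406659 + \left(- 335 \cdot 8 \cdot 6 + 236\right)} = \frac{-275 - 65768}{406659 + \left(\left(-335\right) 48 + 236\right)} = - \frac{66043}{406659 + \left(-16080 + 236\right)} = - \frac{66043}{406659 - 15844} = - \frac{66043}{390815}$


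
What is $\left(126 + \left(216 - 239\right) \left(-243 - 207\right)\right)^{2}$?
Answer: $109746576$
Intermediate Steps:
$\left(126 + \left(216 - 239\right) \left(-243 - 207\right)\right)^{2} = \left(126 - -10350\right)^{2} = \left(126 + 10350\right)^{2} = 10476^{2} = 109746576$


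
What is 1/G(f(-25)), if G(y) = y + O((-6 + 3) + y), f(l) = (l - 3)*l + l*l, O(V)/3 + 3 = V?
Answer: 1/5282 ≈ 0.00018932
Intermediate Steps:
O(V) = -9 + 3*V
f(l) = l² + l*(-3 + l) (f(l) = (-3 + l)*l + l² = l*(-3 + l) + l² = l² + l*(-3 + l))
G(y) = -18 + 4*y (G(y) = y + (-9 + 3*((-6 + 3) + y)) = y + (-9 + 3*(-3 + y)) = y + (-9 + (-9 + 3*y)) = y + (-18 + 3*y) = -18 + 4*y)
1/G(f(-25)) = 1/(-18 + 4*(-25*(-3 + 2*(-25)))) = 1/(-18 + 4*(-25*(-3 - 50))) = 1/(-18 + 4*(-25*(-53))) = 1/(-18 + 4*1325) = 1/(-18 + 5300) = 1/5282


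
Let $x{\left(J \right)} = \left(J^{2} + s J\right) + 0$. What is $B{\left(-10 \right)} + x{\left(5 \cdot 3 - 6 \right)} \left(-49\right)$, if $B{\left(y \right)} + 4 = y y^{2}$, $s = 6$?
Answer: $-7619$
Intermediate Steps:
$B{\left(y \right)} = -4 + y^{3}$ ($B{\left(y \right)} = -4 + y y^{2} = -4 + y^{3}$)
$x{\left(J \right)} = J^{2} + 6 J$ ($x{\left(J \right)} = \left(J^{2} + 6 J\right) + 0 = J^{2} + 6 J$)
$B{\left(-10 \right)} + x{\left(5 \cdot 3 - 6 \right)} \left(-49\right) = \left(-4 + \left(-10\right)^{3}\right) + \left(5 \cdot 3 - 6\right) \left(6 + \left(5 \cdot 3 - 6\right)\right) \left(-49\right) = \left(-4 - 1000\right) + \left(15 - 6\right) \left(6 + \left(15 - 6\right)\right) \left(-49\right) = -1004 + 9 \left(6 + 9\right) \left(-49\right) = -1004 + 9 \cdot 15 \left(-49\right) = -1004 + 135 \left(-49\right) = -1004 - 6615 = -7619$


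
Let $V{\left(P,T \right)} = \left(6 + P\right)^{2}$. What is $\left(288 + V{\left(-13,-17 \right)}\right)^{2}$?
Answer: $113569$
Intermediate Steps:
$\left(288 + V{\left(-13,-17 \right)}\right)^{2} = \left(288 + \left(6 - 13\right)^{2}\right)^{2} = \left(288 + \left(-7\right)^{2}\right)^{2} = \left(288 + 49\right)^{2} = 337^{2} = 113569$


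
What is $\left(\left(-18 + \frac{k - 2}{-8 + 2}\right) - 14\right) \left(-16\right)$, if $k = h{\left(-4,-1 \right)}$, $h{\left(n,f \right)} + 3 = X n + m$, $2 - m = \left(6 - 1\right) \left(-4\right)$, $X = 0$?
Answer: $\frac{1672}{3} \approx 557.33$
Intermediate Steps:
$m = 22$ ($m = 2 - \left(6 - 1\right) \left(-4\right) = 2 - 5 \left(-4\right) = 2 - -20 = 2 + 20 = 22$)
$h{\left(n,f \right)} = 19$ ($h{\left(n,f \right)} = -3 + \left(0 n + 22\right) = -3 + \left(0 + 22\right) = -3 + 22 = 19$)
$k = 19$
$\left(\left(-18 + \frac{k - 2}{-8 + 2}\right) - 14\right) \left(-16\right) = \left(\left(-18 + \frac{19 - 2}{-8 + 2}\right) - 14\right) \left(-16\right) = \left(\left(-18 + \frac{17}{-6}\right) - 14\right) \left(-16\right) = \left(\left(-18 + 17 \left(- \frac{1}{6}\right)\right) - 14\right) \left(-16\right) = \left(\left(-18 - \frac{17}{6}\right) - 14\right) \left(-16\right) = \left(- \frac{125}{6} - 14\right) \left(-16\right) = \left(- \frac{209}{6}\right) \left(-16\right) = \frac{1672}{3}$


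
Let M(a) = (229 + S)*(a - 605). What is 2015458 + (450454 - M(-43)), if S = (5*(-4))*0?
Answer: 2614304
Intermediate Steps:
S = 0 (S = -20*0 = 0)
M(a) = -138545 + 229*a (M(a) = (229 + 0)*(a - 605) = 229*(-605 + a) = -138545 + 229*a)
2015458 + (450454 - M(-43)) = 2015458 + (450454 - (-138545 + 229*(-43))) = 2015458 + (450454 - (-138545 - 9847)) = 2015458 + (450454 - 1*(-148392)) = 2015458 + (450454 + 148392) = 2015458 + 598846 = 2614304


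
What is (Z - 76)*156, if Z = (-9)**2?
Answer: 780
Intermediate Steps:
Z = 81
(Z - 76)*156 = (81 - 76)*156 = 5*156 = 780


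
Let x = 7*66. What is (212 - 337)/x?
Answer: -125/462 ≈ -0.27056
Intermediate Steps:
x = 462
(212 - 337)/x = (212 - 337)/462 = -125*1/462 = -125/462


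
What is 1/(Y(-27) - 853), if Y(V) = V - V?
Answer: -1/853 ≈ -0.0011723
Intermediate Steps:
Y(V) = 0
1/(Y(-27) - 853) = 1/(0 - 853) = 1/(-853) = -1/853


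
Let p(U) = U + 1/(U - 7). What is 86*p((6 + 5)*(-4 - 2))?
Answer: -414434/73 ≈ -5677.2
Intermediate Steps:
p(U) = U + 1/(-7 + U)
86*p((6 + 5)*(-4 - 2)) = 86*((1 + ((6 + 5)*(-4 - 2))**2 - 7*(6 + 5)*(-4 - 2))/(-7 + (6 + 5)*(-4 - 2))) = 86*((1 + (11*(-6))**2 - 77*(-6))/(-7 + 11*(-6))) = 86*((1 + (-66)**2 - 7*(-66))/(-7 - 66)) = 86*((1 + 4356 + 462)/(-73)) = 86*(-1/73*4819) = 86*(-4819/73) = -414434/73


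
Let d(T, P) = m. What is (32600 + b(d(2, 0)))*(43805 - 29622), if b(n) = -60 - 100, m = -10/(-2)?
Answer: 460096520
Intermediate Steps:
m = 5 (m = -10*(-½) = 5)
d(T, P) = 5
b(n) = -160
(32600 + b(d(2, 0)))*(43805 - 29622) = (32600 - 160)*(43805 - 29622) = 32440*14183 = 460096520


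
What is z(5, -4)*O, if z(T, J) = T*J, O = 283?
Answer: -5660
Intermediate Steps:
z(T, J) = J*T
z(5, -4)*O = -4*5*283 = -20*283 = -5660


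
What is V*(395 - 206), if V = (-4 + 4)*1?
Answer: 0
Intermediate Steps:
V = 0 (V = 0*1 = 0)
V*(395 - 206) = 0*(395 - 206) = 0*189 = 0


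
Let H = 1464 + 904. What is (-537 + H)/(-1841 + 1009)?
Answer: -1831/832 ≈ -2.2007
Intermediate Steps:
H = 2368
(-537 + H)/(-1841 + 1009) = (-537 + 2368)/(-1841 + 1009) = 1831/(-832) = 1831*(-1/832) = -1831/832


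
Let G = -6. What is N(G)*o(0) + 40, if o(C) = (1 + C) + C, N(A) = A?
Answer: 34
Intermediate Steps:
o(C) = 1 + 2*C
N(G)*o(0) + 40 = -6*(1 + 2*0) + 40 = -6*(1 + 0) + 40 = -6*1 + 40 = -6 + 40 = 34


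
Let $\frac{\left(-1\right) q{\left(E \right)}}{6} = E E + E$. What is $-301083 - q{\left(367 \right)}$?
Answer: $509253$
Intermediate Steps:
$q{\left(E \right)} = - 6 E - 6 E^{2}$ ($q{\left(E \right)} = - 6 \left(E E + E\right) = - 6 \left(E^{2} + E\right) = - 6 \left(E + E^{2}\right) = - 6 E - 6 E^{2}$)
$-301083 - q{\left(367 \right)} = -301083 - \left(-6\right) 367 \left(1 + 367\right) = -301083 - \left(-6\right) 367 \cdot 368 = -301083 - -810336 = -301083 + 810336 = 509253$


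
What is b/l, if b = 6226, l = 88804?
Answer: 3113/44402 ≈ 0.070109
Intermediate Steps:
b/l = 6226/88804 = 6226*(1/88804) = 3113/44402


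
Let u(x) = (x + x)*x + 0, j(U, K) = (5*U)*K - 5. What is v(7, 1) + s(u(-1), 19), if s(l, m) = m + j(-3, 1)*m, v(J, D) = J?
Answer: -354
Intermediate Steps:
j(U, K) = -5 + 5*K*U (j(U, K) = 5*K*U - 5 = -5 + 5*K*U)
u(x) = 2*x² (u(x) = (2*x)*x + 0 = 2*x² + 0 = 2*x²)
s(l, m) = -19*m (s(l, m) = m + (-5 + 5*1*(-3))*m = m + (-5 - 15)*m = m - 20*m = -19*m)
v(7, 1) + s(u(-1), 19) = 7 - 19*19 = 7 - 361 = -354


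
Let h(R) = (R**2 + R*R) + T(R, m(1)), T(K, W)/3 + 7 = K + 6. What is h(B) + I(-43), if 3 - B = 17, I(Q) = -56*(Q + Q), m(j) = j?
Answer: 5163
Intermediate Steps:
T(K, W) = -3 + 3*K (T(K, W) = -21 + 3*(K + 6) = -21 + 3*(6 + K) = -21 + (18 + 3*K) = -3 + 3*K)
I(Q) = -112*Q
B = -14 (B = 3 - 1*17 = 3 - 17 = -14)
h(R) = -3 + 2*R**2 + 3*R (h(R) = (R**2 + R*R) + (-3 + 3*R) = (R**2 + R**2) + (-3 + 3*R) = 2*R**2 + (-3 + 3*R) = -3 + 2*R**2 + 3*R)
h(B) + I(-43) = (-3 + 2*(-14)**2 + 3*(-14)) - 112*(-43) = (-3 + 2*196 - 42) + 4816 = (-3 + 392 - 42) + 4816 = 347 + 4816 = 5163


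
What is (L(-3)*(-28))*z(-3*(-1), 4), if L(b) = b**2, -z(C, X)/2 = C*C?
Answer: 4536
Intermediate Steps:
z(C, X) = -2*C**2 (z(C, X) = -2*C*C = -2*C**2)
(L(-3)*(-28))*z(-3*(-1), 4) = ((-3)**2*(-28))*(-2*(-3*(-1))**2) = (9*(-28))*(-2*3**2) = -(-504)*9 = -252*(-18) = 4536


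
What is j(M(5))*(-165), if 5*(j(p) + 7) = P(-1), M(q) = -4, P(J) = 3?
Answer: 1056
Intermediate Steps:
j(p) = -32/5 (j(p) = -7 + (⅕)*3 = -7 + ⅗ = -32/5)
j(M(5))*(-165) = -32/5*(-165) = 1056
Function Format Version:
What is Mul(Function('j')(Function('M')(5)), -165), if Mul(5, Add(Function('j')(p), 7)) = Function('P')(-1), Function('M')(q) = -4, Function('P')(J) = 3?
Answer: 1056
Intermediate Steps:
Function('j')(p) = Rational(-32, 5) (Function('j')(p) = Add(-7, Mul(Rational(1, 5), 3)) = Add(-7, Rational(3, 5)) = Rational(-32, 5))
Mul(Function('j')(Function('M')(5)), -165) = Mul(Rational(-32, 5), -165) = 1056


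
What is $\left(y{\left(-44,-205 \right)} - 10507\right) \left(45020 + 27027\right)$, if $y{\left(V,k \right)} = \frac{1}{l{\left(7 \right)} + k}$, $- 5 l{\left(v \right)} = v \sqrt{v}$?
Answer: $- \frac{795061563078653}{1050282} + \frac{2521645 \sqrt{7}}{1050282} \approx -7.57 \cdot 10^{8}$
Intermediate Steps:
$l{\left(v \right)} = - \frac{v^{\frac{3}{2}}}{5}$ ($l{\left(v \right)} = - \frac{v \sqrt{v}}{5} = - \frac{v^{\frac{3}{2}}}{5}$)
$y{\left(V,k \right)} = \frac{1}{k - \frac{7 \sqrt{7}}{5}}$ ($y{\left(V,k \right)} = \frac{1}{- \frac{7^{\frac{3}{2}}}{5} + k} = \frac{1}{- \frac{7 \sqrt{7}}{5} + k} = \frac{1}{k - \frac{7 \sqrt{7}}{5}}$)
$\left(y{\left(-44,-205 \right)} - 10507\right) \left(45020 + 27027\right) = \left(\frac{5}{- 7 \sqrt{7} + 5 \left(-205\right)} - 10507\right) \left(45020 + 27027\right) = \left(\frac{5}{- 7 \sqrt{7} - 1025} - 10507\right) 72047 = \left(\frac{5}{-1025 - 7 \sqrt{7}} - 10507\right) 72047 = \left(-10507 + \frac{5}{-1025 - 7 \sqrt{7}}\right) 72047 = -756997829 + \frac{360235}{-1025 - 7 \sqrt{7}}$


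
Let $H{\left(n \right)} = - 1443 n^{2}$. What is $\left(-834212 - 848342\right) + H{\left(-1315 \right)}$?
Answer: $-2496954229$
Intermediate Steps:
$\left(-834212 - 848342\right) + H{\left(-1315 \right)} = \left(-834212 - 848342\right) - 1443 \left(-1315\right)^{2} = -1682554 - 2495271675 = -2496954229$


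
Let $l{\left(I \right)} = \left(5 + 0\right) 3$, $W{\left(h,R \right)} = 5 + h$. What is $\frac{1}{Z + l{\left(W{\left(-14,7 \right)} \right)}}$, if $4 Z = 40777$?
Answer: $\frac{4}{40837} \approx 9.795 \cdot 10^{-5}$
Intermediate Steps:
$Z = \frac{40777}{4}$ ($Z = \frac{1}{4} \cdot 40777 = \frac{40777}{4} \approx 10194.0$)
$l{\left(I \right)} = 15$ ($l{\left(I \right)} = 5 \cdot 3 = 15$)
$\frac{1}{Z + l{\left(W{\left(-14,7 \right)} \right)}} = \frac{1}{\frac{40777}{4} + 15} = \frac{1}{\frac{40837}{4}} = \frac{4}{40837}$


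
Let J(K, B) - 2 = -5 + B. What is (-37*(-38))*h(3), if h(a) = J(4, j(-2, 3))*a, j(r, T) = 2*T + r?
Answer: 4218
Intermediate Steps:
j(r, T) = r + 2*T
J(K, B) = -3 + B (J(K, B) = 2 + (-5 + B) = -3 + B)
h(a) = a (h(a) = (-3 + (-2 + 2*3))*a = (-3 + (-2 + 6))*a = (-3 + 4)*a = 1*a = a)
(-37*(-38))*h(3) = -37*(-38)*3 = 1406*3 = 4218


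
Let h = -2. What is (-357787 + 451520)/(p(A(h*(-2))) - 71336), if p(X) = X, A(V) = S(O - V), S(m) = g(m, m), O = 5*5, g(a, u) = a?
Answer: -93733/71315 ≈ -1.3144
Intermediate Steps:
O = 25
S(m) = m
A(V) = 25 - V
(-357787 + 451520)/(p(A(h*(-2))) - 71336) = (-357787 + 451520)/((25 - (-2)*(-2)) - 71336) = 93733/((25 - 1*4) - 71336) = 93733/((25 - 4) - 71336) = 93733/(21 - 71336) = 93733/(-71315) = 93733*(-1/71315) = -93733/71315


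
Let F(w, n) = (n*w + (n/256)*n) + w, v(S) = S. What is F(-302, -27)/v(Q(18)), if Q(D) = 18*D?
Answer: 2010841/82944 ≈ 24.243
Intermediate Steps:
F(w, n) = w + n**2/256 + n*w (F(w, n) = (n*w + (n*(1/256))*n) + w = (n*w + (n/256)*n) + w = (n*w + n**2/256) + w = (n**2/256 + n*w) + w = w + n**2/256 + n*w)
F(-302, -27)/v(Q(18)) = (-302 + (1/256)*(-27)**2 - 27*(-302))/((18*18)) = (-302 + (1/256)*729 + 8154)/324 = (-302 + 729/256 + 8154)*(1/324) = (2010841/256)*(1/324) = 2010841/82944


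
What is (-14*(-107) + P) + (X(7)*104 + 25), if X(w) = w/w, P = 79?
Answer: 1706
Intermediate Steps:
X(w) = 1
(-14*(-107) + P) + (X(7)*104 + 25) = (-14*(-107) + 79) + (1*104 + 25) = (1498 + 79) + (104 + 25) = 1577 + 129 = 1706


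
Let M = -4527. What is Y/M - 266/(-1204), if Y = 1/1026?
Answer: 22062313/99861093 ≈ 0.22093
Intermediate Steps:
Y = 1/1026 ≈ 0.00097466
Y/M - 266/(-1204) = (1/1026)/(-4527) - 266/(-1204) = (1/1026)*(-1/4527) - 266*(-1/1204) = -1/4644702 + 19/86 = 22062313/99861093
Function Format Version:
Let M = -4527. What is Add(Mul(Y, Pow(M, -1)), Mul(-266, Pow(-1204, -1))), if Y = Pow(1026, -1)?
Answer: Rational(22062313, 99861093) ≈ 0.22093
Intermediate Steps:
Y = Rational(1, 1026) ≈ 0.00097466
Add(Mul(Y, Pow(M, -1)), Mul(-266, Pow(-1204, -1))) = Add(Mul(Rational(1, 1026), Pow(-4527, -1)), Mul(-266, Pow(-1204, -1))) = Add(Mul(Rational(1, 1026), Rational(-1, 4527)), Mul(-266, Rational(-1, 1204))) = Add(Rational(-1, 4644702), Rational(19, 86)) = Rational(22062313, 99861093)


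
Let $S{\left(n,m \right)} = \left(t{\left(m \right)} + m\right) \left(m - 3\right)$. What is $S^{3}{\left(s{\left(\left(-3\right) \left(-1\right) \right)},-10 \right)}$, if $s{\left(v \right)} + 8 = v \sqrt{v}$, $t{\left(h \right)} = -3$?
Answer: $4826809$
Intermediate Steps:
$s{\left(v \right)} = -8 + v^{\frac{3}{2}}$ ($s{\left(v \right)} = -8 + v \sqrt{v} = -8 + v^{\frac{3}{2}}$)
$S{\left(n,m \right)} = \left(-3 + m\right)^{2}$ ($S{\left(n,m \right)} = \left(-3 + m\right) \left(m - 3\right) = \left(-3 + m\right) \left(-3 + m\right) = \left(-3 + m\right)^{2}$)
$S^{3}{\left(s{\left(\left(-3\right) \left(-1\right) \right)},-10 \right)} = \left(9 + \left(-10\right)^{2} - -60\right)^{3} = \left(9 + 100 + 60\right)^{3} = 169^{3} = 4826809$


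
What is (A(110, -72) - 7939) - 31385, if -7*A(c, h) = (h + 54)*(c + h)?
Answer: -274584/7 ≈ -39226.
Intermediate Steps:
A(c, h) = -(54 + h)*(c + h)/7 (A(c, h) = -(h + 54)*(c + h)/7 = -(54 + h)*(c + h)/7)
(A(110, -72) - 7939) - 31385 = ((-54/7*110 - 54/7*(-72) - ⅐*(-72)² - ⅐*110*(-72)) - 7939) - 31385 = ((-5940/7 + 3888/7 - ⅐*5184 + 7920/7) - 7939) - 31385 = ((-5940/7 + 3888/7 - 5184/7 + 7920/7) - 7939) - 31385 = (684/7 - 7939) - 31385 = -54889/7 - 31385 = -274584/7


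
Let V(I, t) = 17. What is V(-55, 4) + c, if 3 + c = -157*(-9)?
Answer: 1427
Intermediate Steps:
c = 1410 (c = -3 - 157*(-9) = -3 + 1413 = 1410)
V(-55, 4) + c = 17 + 1410 = 1427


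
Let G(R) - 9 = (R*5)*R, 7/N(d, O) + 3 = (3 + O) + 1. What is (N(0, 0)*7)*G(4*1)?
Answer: 4361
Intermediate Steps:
N(d, O) = 7/(1 + O) (N(d, O) = 7/(-3 + ((3 + O) + 1)) = 7/(-3 + (4 + O)) = 7/(1 + O))
G(R) = 9 + 5*R² (G(R) = 9 + (R*5)*R = 9 + (5*R)*R = 9 + 5*R²)
(N(0, 0)*7)*G(4*1) = ((7/(1 + 0))*7)*(9 + 5*(4*1)²) = ((7/1)*7)*(9 + 5*4²) = ((7*1)*7)*(9 + 5*16) = (7*7)*(9 + 80) = 49*89 = 4361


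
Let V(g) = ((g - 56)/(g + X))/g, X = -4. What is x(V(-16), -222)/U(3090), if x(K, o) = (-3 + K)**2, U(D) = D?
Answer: 5547/1648000 ≈ 0.0033659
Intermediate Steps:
V(g) = (-56 + g)/(g*(-4 + g)) (V(g) = ((g - 56)/(g - 4))/g = ((-56 + g)/(-4 + g))/g = (-56 + g)/(g*(-4 + g)))
x(V(-16), -222)/U(3090) = (-3 + (-56 - 16)/((-16)*(-4 - 16)))**2/3090 = (-3 - 1/16*(-72)/(-20))**2*(1/3090) = (-3 - 1/16*(-1/20)*(-72))**2*(1/3090) = (-3 - 9/40)**2*(1/3090) = (-129/40)**2*(1/3090) = (16641/1600)*(1/3090) = 5547/1648000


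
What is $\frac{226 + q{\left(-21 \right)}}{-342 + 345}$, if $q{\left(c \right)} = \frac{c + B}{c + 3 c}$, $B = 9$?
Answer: $\frac{1583}{21} \approx 75.381$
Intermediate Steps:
$q{\left(c \right)} = \frac{9 + c}{4 c}$ ($q{\left(c \right)} = \frac{c + 9}{c + 3 c} = \frac{9 + c}{4 c}$)
$\frac{226 + q{\left(-21 \right)}}{-342 + 345} = \frac{226 + \frac{9 - 21}{4 \left(-21\right)}}{-342 + 345} = \frac{226 + \frac{1}{4} \left(- \frac{1}{21}\right) \left(-12\right)}{3} = \left(226 + \frac{1}{7}\right) \frac{1}{3} = \frac{1583}{7} \cdot \frac{1}{3} = \frac{1583}{21}$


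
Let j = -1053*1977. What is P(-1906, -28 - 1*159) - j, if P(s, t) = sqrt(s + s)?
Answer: 2081781 + 2*I*sqrt(953) ≈ 2.0818e+6 + 61.741*I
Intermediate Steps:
P(s, t) = sqrt(2)*sqrt(s) (P(s, t) = sqrt(2*s) = sqrt(2)*sqrt(s))
j = -2081781
P(-1906, -28 - 1*159) - j = sqrt(2)*sqrt(-1906) - 1*(-2081781) = sqrt(2)*(I*sqrt(1906)) + 2081781 = 2*I*sqrt(953) + 2081781 = 2081781 + 2*I*sqrt(953)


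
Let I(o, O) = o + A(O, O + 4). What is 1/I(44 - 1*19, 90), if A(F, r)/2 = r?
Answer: 1/213 ≈ 0.0046948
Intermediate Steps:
A(F, r) = 2*r
I(o, O) = 8 + o + 2*O (I(o, O) = o + 2*(O + 4) = o + 2*(4 + O) = o + (8 + 2*O) = 8 + o + 2*O)
1/I(44 - 1*19, 90) = 1/(8 + (44 - 1*19) + 2*90) = 1/(8 + (44 - 19) + 180) = 1/(8 + 25 + 180) = 1/213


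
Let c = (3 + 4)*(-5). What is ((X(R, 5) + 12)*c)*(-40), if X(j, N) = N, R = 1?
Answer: 23800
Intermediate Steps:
c = -35 (c = 7*(-5) = -35)
((X(R, 5) + 12)*c)*(-40) = ((5 + 12)*(-35))*(-40) = (17*(-35))*(-40) = -595*(-40) = 23800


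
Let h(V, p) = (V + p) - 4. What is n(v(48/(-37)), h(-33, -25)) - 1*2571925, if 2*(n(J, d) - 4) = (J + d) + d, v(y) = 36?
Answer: -2571965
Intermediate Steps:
h(V, p) = -4 + V + p
n(J, d) = 4 + d + J/2 (n(J, d) = 4 + ((J + d) + d)/2 = 4 + (J + 2*d)/2 = 4 + (d + J/2) = 4 + d + J/2)
n(v(48/(-37)), h(-33, -25)) - 1*2571925 = (4 + (-4 - 33 - 25) + (½)*36) - 1*2571925 = (4 - 62 + 18) - 2571925 = -40 - 2571925 = -2571965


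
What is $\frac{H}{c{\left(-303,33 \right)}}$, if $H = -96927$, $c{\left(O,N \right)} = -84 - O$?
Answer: $- \frac{32309}{73} \approx -442.59$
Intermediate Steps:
$\frac{H}{c{\left(-303,33 \right)}} = - \frac{96927}{-84 - -303} = - \frac{96927}{-84 + 303} = - \frac{96927}{219} = \left(-96927\right) \frac{1}{219} = - \frac{32309}{73}$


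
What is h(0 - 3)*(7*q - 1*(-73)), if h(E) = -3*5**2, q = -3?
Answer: -3900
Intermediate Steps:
h(E) = -75 (h(E) = -3*25 = -75)
h(0 - 3)*(7*q - 1*(-73)) = -75*(7*(-3) - 1*(-73)) = -75*(-21 + 73) = -75*52 = -3900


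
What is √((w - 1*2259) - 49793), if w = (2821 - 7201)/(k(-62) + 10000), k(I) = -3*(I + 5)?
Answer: 38*I*√3729075098/10171 ≈ 228.15*I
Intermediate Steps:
k(I) = -15 - 3*I (k(I) = -3*(5 + I) = -15 - 3*I)
w = -4380/10171 (w = (2821 - 7201)/((-15 - 3*(-62)) + 10000) = -4380/((-15 + 186) + 10000) = -4380/(171 + 10000) = -4380/10171 ≈ -0.43064)
√((w - 1*2259) - 49793) = √((-4380/10171 - 1*2259) - 49793) = √((-4380/10171 - 2259) - 49793) = √(-22980669/10171 - 49793) = √(-529425272/10171) = 38*I*√3729075098/10171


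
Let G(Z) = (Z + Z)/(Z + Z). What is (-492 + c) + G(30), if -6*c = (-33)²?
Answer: -1345/2 ≈ -672.50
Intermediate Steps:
c = -363/2 (c = -⅙*(-33)² = -⅙*1089 = -363/2 ≈ -181.50)
G(Z) = 1 (G(Z) = (2*Z)/((2*Z)) = (2*Z)*(1/(2*Z)) = 1)
(-492 + c) + G(30) = (-492 - 363/2) + 1 = -1347/2 + 1 = -1345/2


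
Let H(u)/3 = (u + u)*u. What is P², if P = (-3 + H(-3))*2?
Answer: 10404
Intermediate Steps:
H(u) = 6*u² (H(u) = 3*((u + u)*u) = 3*((2*u)*u) = 3*(2*u²) = 6*u²)
P = 102 (P = (-3 + 6*(-3)²)*2 = (-3 + 6*9)*2 = (-3 + 54)*2 = 51*2 = 102)
P² = 102² = 10404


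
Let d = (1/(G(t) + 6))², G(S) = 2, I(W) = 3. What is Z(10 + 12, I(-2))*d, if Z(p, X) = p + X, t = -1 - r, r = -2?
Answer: 25/64 ≈ 0.39063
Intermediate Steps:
t = 1 (t = -1 - 1*(-2) = -1 + 2 = 1)
Z(p, X) = X + p
d = 1/64 (d = (1/(2 + 6))² = (1/8)² = (⅛)² = 1/64 ≈ 0.015625)
Z(10 + 12, I(-2))*d = (3 + (10 + 12))*(1/64) = (3 + 22)*(1/64) = 25*(1/64) = 25/64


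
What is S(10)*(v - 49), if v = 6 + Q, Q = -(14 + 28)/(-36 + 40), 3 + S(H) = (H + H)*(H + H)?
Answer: -42479/2 ≈ -21240.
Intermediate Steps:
S(H) = -3 + 4*H**2 (S(H) = -3 + (H + H)*(H + H) = -3 + (2*H)*(2*H) = -3 + 4*H**2)
Q = -21/2 (Q = -42/4 = -1*21/2 = -21/2 ≈ -10.500)
v = -9/2 (v = 6 - 21/2 = -9/2 ≈ -4.5000)
S(10)*(v - 49) = (-3 + 4*10**2)*(-9/2 - 49) = (-3 + 4*100)*(-107/2) = (-3 + 400)*(-107/2) = 397*(-107/2) = -42479/2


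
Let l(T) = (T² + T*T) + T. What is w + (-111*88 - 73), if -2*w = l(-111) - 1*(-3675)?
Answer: -23944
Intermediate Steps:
l(T) = T + 2*T² (l(T) = (T² + T²) + T = 2*T² + T = T + 2*T²)
w = -14103 (w = -(-111*(1 + 2*(-111)) - 1*(-3675))/2 = -(-111*(1 - 222) + 3675)/2 = -(-111*(-221) + 3675)/2 = -(24531 + 3675)/2 = -½*28206 = -14103)
w + (-111*88 - 73) = -14103 + (-111*88 - 73) = -14103 + (-9768 - 73) = -14103 - 9841 = -23944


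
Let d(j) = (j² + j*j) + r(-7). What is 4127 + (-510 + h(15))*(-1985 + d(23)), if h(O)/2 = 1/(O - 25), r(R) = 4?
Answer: 2375208/5 ≈ 4.7504e+5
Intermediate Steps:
h(O) = 2/(-25 + O) (h(O) = 2/(O - 25) = 2/(-25 + O))
d(j) = 4 + 2*j² (d(j) = (j² + j*j) + 4 = (j² + j²) + 4 = 2*j² + 4 = 4 + 2*j²)
4127 + (-510 + h(15))*(-1985 + d(23)) = 4127 + (-510 + 2/(-25 + 15))*(-1985 + (4 + 2*23²)) = 4127 + (-510 + 2/(-10))*(-1985 + (4 + 2*529)) = 4127 + (-510 + 2*(-⅒))*(-1985 + (4 + 1058)) = 4127 + (-510 - ⅕)*(-1985 + 1062) = 4127 - 2551/5*(-923) = 4127 + 2354573/5 = 2375208/5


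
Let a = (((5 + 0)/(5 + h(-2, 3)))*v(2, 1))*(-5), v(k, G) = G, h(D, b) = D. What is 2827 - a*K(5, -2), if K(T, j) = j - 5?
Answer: 8306/3 ≈ 2768.7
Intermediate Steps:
K(T, j) = -5 + j
a = -25/3 (a = (((5 + 0)/(5 - 2))*1)*(-5) = ((5/3)*1)*(-5) = (5/3)*(-5) = -25/3 ≈ -8.3333)
2827 - a*K(5, -2) = 2827 - (-25)*(-5 - 2)/3 = 2827 - (-25)*(-7)/3 = 2827 - 1*175/3 = 2827 - 175/3 = 8306/3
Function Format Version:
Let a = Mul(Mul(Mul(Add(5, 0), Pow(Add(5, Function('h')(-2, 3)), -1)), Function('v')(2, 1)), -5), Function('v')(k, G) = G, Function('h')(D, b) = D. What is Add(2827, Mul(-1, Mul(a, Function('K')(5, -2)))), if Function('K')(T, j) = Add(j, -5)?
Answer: Rational(8306, 3) ≈ 2768.7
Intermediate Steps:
Function('K')(T, j) = Add(-5, j)
a = Rational(-25, 3) (a = Mul(Mul(Mul(Add(5, 0), Pow(Add(5, -2), -1)), 1), -5) = Mul(Mul(Mul(5, Pow(3, -1)), 1), -5) = Mul(Mul(Mul(5, Rational(1, 3)), 1), -5) = Mul(Mul(Rational(5, 3), 1), -5) = Mul(Rational(5, 3), -5) = Rational(-25, 3) ≈ -8.3333)
Add(2827, Mul(-1, Mul(a, Function('K')(5, -2)))) = Add(2827, Mul(-1, Mul(Rational(-25, 3), Add(-5, -2)))) = Add(2827, Mul(-1, Mul(Rational(-25, 3), -7))) = Add(2827, Mul(-1, Rational(175, 3))) = Add(2827, Rational(-175, 3)) = Rational(8306, 3)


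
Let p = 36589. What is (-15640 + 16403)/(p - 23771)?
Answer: 763/12818 ≈ 0.059526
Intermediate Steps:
(-15640 + 16403)/(p - 23771) = (-15640 + 16403)/(36589 - 23771) = 763/12818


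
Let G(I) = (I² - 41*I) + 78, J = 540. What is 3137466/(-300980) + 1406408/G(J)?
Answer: -105591407717/20281386810 ≈ -5.2063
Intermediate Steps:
G(I) = 78 + I² - 41*I
3137466/(-300980) + 1406408/G(J) = 3137466/(-300980) + 1406408/(78 + 540² - 41*540) = 3137466*(-1/300980) + 1406408/(78 + 291600 - 22140) = -1568733/150490 + 1406408/269538 = -1568733/150490 + 1406408*(1/269538) = -1568733/150490 + 703204/134769 = -105591407717/20281386810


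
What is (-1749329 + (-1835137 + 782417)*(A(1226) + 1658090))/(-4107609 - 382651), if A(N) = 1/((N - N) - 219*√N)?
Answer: 1745506254129/4490260 - 26318*√1226/30140196711 ≈ 3.8873e+5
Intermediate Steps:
A(N) = -1/(219*√N) (A(N) = 1/(0 - 219*√N) = 1/(-219*√N) = -1/(219*√N))
(-1749329 + (-1835137 + 782417)*(A(1226) + 1658090))/(-4107609 - 382651) = (-1749329 + (-1835137 + 782417)*(-√1226/268494 + 1658090))/(-4107609 - 382651) = (-1749329 - 1052720*(-√1226/268494 + 1658090))/(-4490260) = (-1749329 - 1052720*(-√1226/268494 + 1658090))*(-1/4490260) = (-1749329 - 1052720*(1658090 - √1226/268494))*(-1/4490260) = (-1749329 + (-1745504504800 + 526360*√1226/134247))*(-1/4490260) = (-1745506254129 + 526360*√1226/134247)*(-1/4490260) = 1745506254129/4490260 - 26318*√1226/30140196711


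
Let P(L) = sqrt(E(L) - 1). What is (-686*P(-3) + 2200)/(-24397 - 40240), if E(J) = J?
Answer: -2200/64637 + 1372*I/64637 ≈ -0.034036 + 0.021226*I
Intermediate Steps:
P(L) = sqrt(-1 + L) (P(L) = sqrt(L - 1) = sqrt(-1 + L))
(-686*P(-3) + 2200)/(-24397 - 40240) = (-686*sqrt(-1 - 3) + 2200)/(-24397 - 40240) = (-1372*I + 2200)/(-64637) = (-1372*I + 2200)*(-1/64637) = (2200 - 1372*I)*(-1/64637) = -2200/64637 + 1372*I/64637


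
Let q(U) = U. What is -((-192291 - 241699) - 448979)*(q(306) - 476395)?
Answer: -420371828241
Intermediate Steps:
-((-192291 - 241699) - 448979)*(q(306) - 476395) = -((-192291 - 241699) - 448979)*(306 - 476395) = -(-433990 - 448979)*(-476089) = -(-882969)*(-476089) = -1*420371828241 = -420371828241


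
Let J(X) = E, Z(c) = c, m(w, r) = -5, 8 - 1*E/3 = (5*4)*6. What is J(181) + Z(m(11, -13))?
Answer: -341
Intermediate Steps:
E = -336 (E = 24 - 3*5*4*6 = 24 - 60*6 = 24 - 3*120 = 24 - 360 = -336)
J(X) = -336
J(181) + Z(m(11, -13)) = -336 - 5 = -341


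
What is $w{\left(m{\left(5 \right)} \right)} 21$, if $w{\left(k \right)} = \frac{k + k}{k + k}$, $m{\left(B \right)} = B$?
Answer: $21$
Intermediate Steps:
$w{\left(k \right)} = 1$ ($w{\left(k \right)} = \frac{2 k}{2 k} = 2 k \frac{1}{2 k} = 1$)
$w{\left(m{\left(5 \right)} \right)} 21 = 1 \cdot 21 = 21$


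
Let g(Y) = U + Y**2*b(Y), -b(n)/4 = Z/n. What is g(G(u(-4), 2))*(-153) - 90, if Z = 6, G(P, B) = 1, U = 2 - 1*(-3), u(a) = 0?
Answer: 2817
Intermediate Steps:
U = 5 (U = 2 + 3 = 5)
b(n) = -24/n
g(Y) = 5 - 24*Y (g(Y) = 5 + Y**2*(-24/Y) = 5 - 24*Y)
g(G(u(-4), 2))*(-153) - 90 = (5 - 24*1)*(-153) - 90 = (5 - 24)*(-153) - 90 = -19*(-153) - 90 = 2907 - 90 = 2817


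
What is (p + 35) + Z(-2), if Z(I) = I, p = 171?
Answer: 204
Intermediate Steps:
(p + 35) + Z(-2) = (171 + 35) - 2 = 206 - 2 = 204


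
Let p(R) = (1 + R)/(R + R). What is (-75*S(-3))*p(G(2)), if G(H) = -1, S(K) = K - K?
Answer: 0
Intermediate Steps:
S(K) = 0
p(R) = (1 + R)/(2*R) (p(R) = (1 + R)/((2*R)) = (1 + R)*(1/(2*R)) = (1 + R)/(2*R))
(-75*S(-3))*p(G(2)) = (-75*0)*((½)*(1 - 1)/(-1)) = 0*((½)*(-1)*0) = 0*0 = 0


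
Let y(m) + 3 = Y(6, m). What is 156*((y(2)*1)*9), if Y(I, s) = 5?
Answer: 2808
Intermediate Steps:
y(m) = 2 (y(m) = -3 + 5 = 2)
156*((y(2)*1)*9) = 156*((2*1)*9) = 156*(2*9) = 156*18 = 2808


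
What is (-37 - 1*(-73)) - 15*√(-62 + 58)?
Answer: 36 - 30*I ≈ 36.0 - 30.0*I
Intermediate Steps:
(-37 - 1*(-73)) - 15*√(-62 + 58) = (-37 + 73) - 30*I = 36 - 30*I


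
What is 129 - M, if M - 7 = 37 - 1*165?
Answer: 250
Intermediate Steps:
M = -121 (M = 7 + (37 - 1*165) = 7 + (37 - 165) = 7 - 128 = -121)
129 - M = 129 - 1*(-121) = 129 + 121 = 250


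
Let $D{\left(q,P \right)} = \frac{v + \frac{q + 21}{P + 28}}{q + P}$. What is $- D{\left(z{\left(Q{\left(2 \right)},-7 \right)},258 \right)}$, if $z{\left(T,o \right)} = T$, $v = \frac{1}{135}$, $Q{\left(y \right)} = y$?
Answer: $- \frac{3391}{10038600} \approx -0.0003378$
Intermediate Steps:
$v = \frac{1}{135} \approx 0.0074074$
$D{\left(q,P \right)} = \frac{\frac{1}{135} + \frac{21 + q}{28 + P}}{P + q}$ ($D{\left(q,P \right)} = \frac{\frac{1}{135} + \frac{q + 21}{P + 28}}{q + P} = \frac{\frac{1}{135} + \frac{21 + q}{28 + P}}{P + q}$)
$- D{\left(z{\left(Q{\left(2 \right)},-7 \right)},258 \right)} = - \frac{\frac{2863}{135} + 2 + \frac{1}{135} \cdot 258}{258^{2} + 28 \cdot 258 + 28 \cdot 2 + 258 \cdot 2} = - \frac{\frac{2863}{135} + 2 + \frac{86}{45}}{66564 + 7224 + 56 + 516} = - \frac{3391}{74360 \cdot 135} = \left(-1\right) \frac{3391}{10038600} = - \frac{3391}{10038600}$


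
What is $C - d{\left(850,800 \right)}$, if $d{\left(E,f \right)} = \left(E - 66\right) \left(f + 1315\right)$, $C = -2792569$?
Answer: $-4450729$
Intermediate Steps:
$d{\left(E,f \right)} = \left(-66 + E\right) \left(1315 + f\right)$
$C - d{\left(850,800 \right)} = -2792569 - \left(-86790 - 52800 + 1315 \cdot 850 + 850 \cdot 800\right) = -2792569 - \left(-86790 - 52800 + 1117750 + 680000\right) = -2792569 - 1658160 = -4450729$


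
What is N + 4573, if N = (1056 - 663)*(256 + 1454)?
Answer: 676603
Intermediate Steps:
N = 672030 (N = 393*1710 = 672030)
N + 4573 = 672030 + 4573 = 676603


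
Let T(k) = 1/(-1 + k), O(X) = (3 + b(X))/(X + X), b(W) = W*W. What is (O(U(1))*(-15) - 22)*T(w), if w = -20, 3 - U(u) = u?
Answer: 193/84 ≈ 2.2976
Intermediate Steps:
U(u) = 3 - u
b(W) = W²
O(X) = (3 + X²)/(2*X) (O(X) = (3 + X²)/(X + X) = (3 + X²)/((2*X)) = (3 + X²)*(1/(2*X)) = (3 + X²)/(2*X))
(O(U(1))*(-15) - 22)*T(w) = (((3 + (3 - 1*1)²)/(2*(3 - 1*1)))*(-15) - 22)/(-1 - 20) = (((3 + (3 - 1)²)/(2*(3 - 1)))*(-15) - 22)/(-21) = (((½)*(3 + 2²)/2)*(-15) - 22)*(-1/21) = (((½)*(½)*(3 + 4))*(-15) - 22)*(-1/21) = (((½)*(½)*7)*(-15) - 22)*(-1/21) = ((7/4)*(-15) - 22)*(-1/21) = (-105/4 - 22)*(-1/21) = -193/4*(-1/21) = 193/84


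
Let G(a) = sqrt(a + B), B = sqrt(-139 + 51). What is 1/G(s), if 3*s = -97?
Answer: sqrt(3)/sqrt(-97 + 6*I*sqrt(22)) ≈ 0.024252 - 0.17063*I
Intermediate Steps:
s = -97/3 (s = (1/3)*(-97) = -97/3 ≈ -32.333)
B = 2*I*sqrt(22) (B = sqrt(-88) = 2*I*sqrt(22) ≈ 9.3808*I)
G(a) = sqrt(a + 2*I*sqrt(22))
1/G(s) = 1/(sqrt(-97/3 + 2*I*sqrt(22))) = 1/sqrt(-97/3 + 2*I*sqrt(22))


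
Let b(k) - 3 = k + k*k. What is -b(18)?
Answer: -345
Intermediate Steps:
b(k) = 3 + k + k² (b(k) = 3 + (k + k*k) = 3 + (k + k²) = 3 + k + k²)
-b(18) = -(3 + 18 + 18²) = -(3 + 18 + 324) = -1*345 = -345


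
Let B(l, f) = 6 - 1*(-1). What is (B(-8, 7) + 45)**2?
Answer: 2704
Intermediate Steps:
B(l, f) = 7 (B(l, f) = 6 + 1 = 7)
(B(-8, 7) + 45)**2 = (7 + 45)**2 = 52**2 = 2704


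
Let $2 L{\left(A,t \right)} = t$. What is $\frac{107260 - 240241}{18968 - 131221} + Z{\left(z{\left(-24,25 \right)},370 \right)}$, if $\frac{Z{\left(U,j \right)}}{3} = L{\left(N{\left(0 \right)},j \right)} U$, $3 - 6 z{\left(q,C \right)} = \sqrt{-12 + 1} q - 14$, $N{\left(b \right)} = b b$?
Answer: $\frac{353301647}{224506} + 2220 i \sqrt{11} \approx 1573.7 + 7362.9 i$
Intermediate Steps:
$N{\left(b \right)} = b^{2}$
$L{\left(A,t \right)} = \frac{t}{2}$
$z{\left(q,C \right)} = \frac{17}{6} - \frac{i q \sqrt{11}}{6}$ ($z{\left(q,C \right)} = \frac{1}{2} - \frac{\sqrt{-12 + 1} q - 14}{6} = \frac{1}{2} - \frac{\sqrt{-11} q - 14}{6} = \frac{1}{2} - \frac{i \sqrt{11} q - 14}{6} = \frac{1}{2} - \frac{i q \sqrt{11} - 14}{6} = \frac{1}{2} - \frac{-14 + i q \sqrt{11}}{6} = \frac{1}{2} - \left(- \frac{7}{3} + \frac{i q \sqrt{11}}{6}\right) = \frac{17}{6} - \frac{i q \sqrt{11}}{6}$)
$Z{\left(U,j \right)} = \frac{3 U j}{2}$ ($Z{\left(U,j \right)} = 3 \frac{j}{2} U = 3 \frac{U j}{2} = \frac{3 U j}{2}$)
$\frac{107260 - 240241}{18968 - 131221} + Z{\left(z{\left(-24,25 \right)},370 \right)} = \frac{107260 - 240241}{18968 - 131221} + \frac{3}{2} \left(\frac{17}{6} - \frac{1}{6} i \left(-24\right) \sqrt{11}\right) 370 = - \frac{132981}{-112253} + \frac{3}{2} \left(\frac{17}{6} + 4 i \sqrt{11}\right) 370 = \left(-132981\right) \left(- \frac{1}{112253}\right) + \left(\frac{3145}{2} + 2220 i \sqrt{11}\right) = \frac{132981}{112253} + \left(\frac{3145}{2} + 2220 i \sqrt{11}\right) = \frac{353301647}{224506} + 2220 i \sqrt{11}$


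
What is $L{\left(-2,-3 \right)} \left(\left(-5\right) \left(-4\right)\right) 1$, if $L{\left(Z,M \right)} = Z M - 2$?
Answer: $80$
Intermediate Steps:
$L{\left(Z,M \right)} = -2 + M Z$ ($L{\left(Z,M \right)} = M Z - 2 = -2 + M Z$)
$L{\left(-2,-3 \right)} \left(\left(-5\right) \left(-4\right)\right) 1 = \left(-2 - -6\right) \left(\left(-5\right) \left(-4\right)\right) 1 = \left(-2 + 6\right) 20 \cdot 1 = 4 \cdot 20 \cdot 1 = 80 \cdot 1 = 80$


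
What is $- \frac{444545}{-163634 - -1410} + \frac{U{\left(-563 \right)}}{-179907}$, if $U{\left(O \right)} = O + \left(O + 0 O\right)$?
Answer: $\frac{80159421539}{29185233168} \approx 2.7466$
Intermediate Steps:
$U{\left(O \right)} = 2 O$ ($U{\left(O \right)} = O + \left(O + 0\right) = O + O = 2 O$)
$- \frac{444545}{-163634 - -1410} + \frac{U{\left(-563 \right)}}{-179907} = - \frac{444545}{-163634 - -1410} + \frac{2 \left(-563\right)}{-179907} = - \frac{444545}{-163634 + 1410} - - \frac{1126}{179907} = - \frac{444545}{-162224} + \frac{1126}{179907} = \left(-444545\right) \left(- \frac{1}{162224}\right) + \frac{1126}{179907} = \frac{444545}{162224} + \frac{1126}{179907} = \frac{80159421539}{29185233168}$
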